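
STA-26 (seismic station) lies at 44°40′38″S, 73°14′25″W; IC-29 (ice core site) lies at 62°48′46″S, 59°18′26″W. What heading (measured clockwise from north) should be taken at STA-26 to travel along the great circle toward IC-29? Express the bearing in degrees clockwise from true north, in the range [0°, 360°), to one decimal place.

STA-26: φ = -44.67722°, λ = -73.24028°
IC-29: φ = -62.81278°, λ = -59.30722°
Δλ = 13.9331°
y = sin Δλ · cos φ₂ = 0.110016
x = cos φ₁ sin φ₂ − sin φ₁ cos φ₂ cos Δλ = -0.320718
θ = atan2(y, x) = 161.0665° → 161.0665° (mod 360°)

161.1°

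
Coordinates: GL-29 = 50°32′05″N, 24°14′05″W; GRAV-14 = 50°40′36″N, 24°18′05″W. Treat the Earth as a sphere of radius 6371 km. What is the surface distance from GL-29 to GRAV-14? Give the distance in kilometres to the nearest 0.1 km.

16.5 km

GL-29: φ = +50.53472°, λ = -24.23472°
GRAV-14: φ = +50.67667°, λ = -24.30139°
Δφ = 0.1419°,  Δλ = -0.0667°
a = sin²(Δφ/2) + cos φ₁ cos φ₂ sin²(Δλ/2) = 0.000002
c = 2·arcsin(√a) = 0.002585 rad = 0.1481°
d = R·c = 6371 × 0.002585 = 16.5 km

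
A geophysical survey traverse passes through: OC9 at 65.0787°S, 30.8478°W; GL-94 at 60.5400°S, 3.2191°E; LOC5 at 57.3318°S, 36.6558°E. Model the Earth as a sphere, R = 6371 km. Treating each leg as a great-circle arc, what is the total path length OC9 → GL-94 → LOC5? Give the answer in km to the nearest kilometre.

OC9→GL-94: c = 0.279118 rad, d = 1778.26 km
GL-94→LOC5: c = 0.302830 rad, d = 1929.33 km
Total = 1778.26 + 1929.33 = 3707.59 km

3708 km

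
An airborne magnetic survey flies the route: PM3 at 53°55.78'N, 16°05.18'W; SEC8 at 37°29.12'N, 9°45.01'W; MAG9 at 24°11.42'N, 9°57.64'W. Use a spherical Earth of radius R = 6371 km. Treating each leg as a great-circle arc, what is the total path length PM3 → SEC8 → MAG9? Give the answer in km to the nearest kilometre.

3370 km

PM3: φ = +53.92967°, λ = -16.08633°
SEC8: φ = +37.48533°, λ = -9.75017°
MAG9: φ = +24.19033°, λ = -9.96067°
PM3→SEC8: c = 0.296923 rad, d = 1891.70 km
SEC8→MAG9: c = 0.232063 rad, d = 1478.47 km
Total = 1891.70 + 1478.47 = 3370.17 km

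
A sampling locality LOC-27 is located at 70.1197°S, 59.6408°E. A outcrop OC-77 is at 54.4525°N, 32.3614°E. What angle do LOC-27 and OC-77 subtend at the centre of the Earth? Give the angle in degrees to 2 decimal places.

126.12°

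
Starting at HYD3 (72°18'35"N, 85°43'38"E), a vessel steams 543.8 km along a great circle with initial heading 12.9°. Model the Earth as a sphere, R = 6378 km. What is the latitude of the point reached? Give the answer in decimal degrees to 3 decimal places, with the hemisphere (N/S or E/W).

77.027°N

HYD3: φ = +72.30972°, λ = +85.72722°
δ = d/R = 543.8/6378 = 0.085262 rad
φ₂ = arcsin(sin φ₁ cos δ + cos φ₁ sin δ cos θ)
   = arcsin(0.95271·0.99637 + 0.30387·0.08516·0.97476) = 77.02711°
λ₂ = λ₁ + atan2(sin θ sin δ cos φ₁, cos δ − sin φ₁ sin φ₂) = 90.58532°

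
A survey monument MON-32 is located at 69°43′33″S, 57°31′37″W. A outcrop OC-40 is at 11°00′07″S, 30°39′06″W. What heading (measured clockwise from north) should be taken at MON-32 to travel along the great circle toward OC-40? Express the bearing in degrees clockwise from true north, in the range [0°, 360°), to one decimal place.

30.4°

MON-32: φ = -69.72583°, λ = -57.52694°
OC-40: φ = -11.00194°, λ = -30.65167°
Δλ = 26.8753°
y = sin Δλ · cos φ₂ = 0.443742
x = cos φ₁ sin φ₂ − sin φ₁ cos φ₂ cos Δλ = 0.755222
θ = atan2(y, x) = 30.4370° → 30.4370° (mod 360°)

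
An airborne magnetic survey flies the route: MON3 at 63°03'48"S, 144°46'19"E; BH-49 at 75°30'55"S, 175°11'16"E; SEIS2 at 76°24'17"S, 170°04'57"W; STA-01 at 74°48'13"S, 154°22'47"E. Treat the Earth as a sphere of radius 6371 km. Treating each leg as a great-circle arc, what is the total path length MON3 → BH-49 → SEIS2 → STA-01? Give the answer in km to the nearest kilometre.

3179 km

MON3: φ = -63.06333°, λ = +144.77194°
BH-49: φ = -75.51528°, λ = +175.18778°
SEIS2: φ = -76.40472°, λ = -170.08250°
STA-01: φ = -74.80361°, λ = +154.37972°
MON3→BH-49: c = 0.280622 rad, d = 1787.85 km
BH-49→SEIS2: c = 0.064084 rad, d = 408.28 km
SEIS2→STA-01: c = 0.154215 rad, d = 982.50 km
Total = 1787.85 + 408.28 + 982.50 = 3178.63 km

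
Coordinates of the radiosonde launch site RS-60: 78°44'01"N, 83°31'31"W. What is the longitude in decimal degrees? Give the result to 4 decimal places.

83° + 31′/60 + 31″/3600 = 83 + 0.51667 + 0.00861 = 83.5253°

83.5253°W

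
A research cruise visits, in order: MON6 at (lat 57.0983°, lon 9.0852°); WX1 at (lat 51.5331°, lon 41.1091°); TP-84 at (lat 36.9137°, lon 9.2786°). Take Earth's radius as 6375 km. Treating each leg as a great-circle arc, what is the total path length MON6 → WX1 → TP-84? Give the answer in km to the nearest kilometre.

MON6→WX1: c = 0.336650 rad, d = 2146.14 km
WX1→TP-84: c = 0.467215 rad, d = 2978.50 km
Total = 2146.14 + 2978.50 = 5124.64 km

5125 km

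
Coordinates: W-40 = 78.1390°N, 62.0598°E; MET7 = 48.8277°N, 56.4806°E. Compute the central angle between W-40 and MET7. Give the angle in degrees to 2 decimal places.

29.39°

Δφ = -29.3113°,  Δλ = -5.5792°
a = sin²(Δφ/2) + cos φ₁ cos φ₂ sin²(Δλ/2) = 0.064334
c = 2·arcsin(√a) = 0.512887 rad = 29.3862°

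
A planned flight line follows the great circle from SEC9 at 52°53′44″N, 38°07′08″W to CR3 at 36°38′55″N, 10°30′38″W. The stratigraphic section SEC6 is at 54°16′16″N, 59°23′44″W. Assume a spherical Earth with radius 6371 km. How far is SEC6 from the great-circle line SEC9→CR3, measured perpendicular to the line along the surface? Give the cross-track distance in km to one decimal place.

346.3 km

SEC9: φ = +52.89556°, λ = -38.11889°
CR3: φ = +36.64861°, λ = -10.51056°
SEC6: φ = +54.27111°, λ = -59.39556°
δ₁₃ = central angle SEC9→SEC6 = 0.220902 rad  (haversine)
θ₁₃ = bearing SEC9→SEC6 = 284.740°,  θ₁₂ = bearing SEC9→CR3 = 119.097°
dₓₜ = R·arcsin(sin δ₁₃ · sin(θ₁₃ − θ₁₂)) = 6371·arcsin(0.21911·sin(165.644°)) = 346.303 km
|dₓₜ| = 346.303 km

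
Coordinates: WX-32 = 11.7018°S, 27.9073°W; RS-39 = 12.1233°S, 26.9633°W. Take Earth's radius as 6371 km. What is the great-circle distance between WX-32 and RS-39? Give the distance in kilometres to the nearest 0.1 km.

Δφ = -0.4215°,  Δλ = 0.9440°
a = sin²(Δφ/2) + cos φ₁ cos φ₂ sin²(Δλ/2) = 0.000078
c = 2·arcsin(√a) = 0.017720 rad = 1.0153°
d = R·c = 6371 × 0.017720 = 112.9 km

112.9 km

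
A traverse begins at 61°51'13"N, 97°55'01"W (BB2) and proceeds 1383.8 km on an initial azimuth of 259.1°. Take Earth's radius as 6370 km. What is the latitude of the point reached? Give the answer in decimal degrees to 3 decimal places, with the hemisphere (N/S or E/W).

BB2: φ = +61.85361°, λ = -97.91694°
δ = d/R = 1383.8/6370 = 0.217237 rad
φ₂ = arcsin(sin φ₁ cos δ + cos φ₁ sin δ cos θ)
   = arcsin(0.88175·0.97650 + 0.47173·0.21553·-0.18910) = 57.33021°
λ₂ = λ₁ + atan2(sin θ sin δ cos φ₁, cos δ − sin φ₁ sin φ₂) = -121.00099°

57.330°N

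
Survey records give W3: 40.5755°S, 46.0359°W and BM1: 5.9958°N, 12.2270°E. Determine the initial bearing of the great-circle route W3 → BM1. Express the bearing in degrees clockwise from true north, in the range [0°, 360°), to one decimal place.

Δλ = 58.2629°
y = sin Δλ · cos φ₂ = 0.845818
x = cos φ₁ sin φ₂ − sin φ₁ cos φ₂ cos Δλ = 0.419618
θ = atan2(y, x) = 63.6136° → 63.6136° (mod 360°)

63.6°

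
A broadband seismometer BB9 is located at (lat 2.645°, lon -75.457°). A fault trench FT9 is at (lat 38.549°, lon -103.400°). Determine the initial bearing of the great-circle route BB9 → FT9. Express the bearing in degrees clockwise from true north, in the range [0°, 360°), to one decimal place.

328.2°

Δλ = -27.9430°
y = sin Δλ · cos φ₂ = -0.366475
x = cos φ₁ sin φ₂ − sin φ₁ cos φ₂ cos Δλ = 0.590637
θ = atan2(y, x) = -31.8186° → 328.1814° (mod 360°)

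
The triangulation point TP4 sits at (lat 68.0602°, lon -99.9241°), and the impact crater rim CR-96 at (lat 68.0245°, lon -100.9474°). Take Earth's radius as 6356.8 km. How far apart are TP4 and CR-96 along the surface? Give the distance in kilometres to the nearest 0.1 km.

42.6 km

Δφ = -0.0357°,  Δλ = -1.0233°
a = sin²(Δφ/2) + cos φ₁ cos φ₂ sin²(Δλ/2) = 0.000011
c = 2·arcsin(√a) = 0.006707 rad = 0.3843°
d = R·c = 6356.8 × 0.006707 = 42.6 km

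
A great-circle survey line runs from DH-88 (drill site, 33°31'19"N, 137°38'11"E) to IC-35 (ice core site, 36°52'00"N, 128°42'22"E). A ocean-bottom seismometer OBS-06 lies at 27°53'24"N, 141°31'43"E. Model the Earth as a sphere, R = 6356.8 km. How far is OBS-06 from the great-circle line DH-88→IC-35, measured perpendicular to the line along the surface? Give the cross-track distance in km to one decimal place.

374.9 km

DH-88: φ = +33.52194°, λ = +137.63639°
IC-35: φ = +36.86667°, λ = +128.70611°
OBS-06: φ = +27.89000°, λ = +141.52861°
δ₁₃ = central angle DH-88→OBS-06 = 0.114314 rad  (haversine)
θ₁₃ = bearing DH-88→OBS-06 = 148.266°,  θ₁₂ = bearing DH-88→IC-35 = 297.154°
dₓₜ = R·arcsin(sin δ₁₃ · sin(θ₁₃ − θ₁₂)) = 6356.8·arcsin(0.11406·sin(-148.888°)) = -374.881 km
|dₓₜ| = 374.881 km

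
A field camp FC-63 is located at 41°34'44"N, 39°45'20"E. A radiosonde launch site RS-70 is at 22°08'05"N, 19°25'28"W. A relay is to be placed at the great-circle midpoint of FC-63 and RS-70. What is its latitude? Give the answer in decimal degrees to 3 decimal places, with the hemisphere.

35.500°N

FC-63: φ = +41.57889°, λ = +39.75556°
RS-70: φ = +22.13472°, λ = -19.42444°
Bx = cos φ₂ cos Δλ = 0.474583,  By = cos φ₂ sin Δλ = -0.795489
φₘ = atan2(sin φ₁ + sin φ₂, √((cos φ₁ + Bx)² + By²)) = 35.50005°
λₘ = λ₁ + atan2(By, cos φ₁ + Bx) = 6.70592°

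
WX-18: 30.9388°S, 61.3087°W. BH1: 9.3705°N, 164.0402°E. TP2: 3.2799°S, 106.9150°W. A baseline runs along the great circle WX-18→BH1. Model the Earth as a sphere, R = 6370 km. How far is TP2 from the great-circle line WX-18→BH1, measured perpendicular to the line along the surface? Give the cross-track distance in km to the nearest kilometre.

3385 km

δ₁₃ = central angle WX-18→TP2 = 0.891202 rad  (haversine)
θ₁₃ = bearing WX-18→TP2 = 293.488°,  θ₁₂ = bearing WX-18→BH1 = 252.832°
dₓₜ = R·arcsin(sin δ₁₃ · sin(θ₁₃ − θ₁₂)) = 6370·arcsin(0.77783·sin(40.656°)) = 3385.212 km
|dₓₜ| = 3385.212 km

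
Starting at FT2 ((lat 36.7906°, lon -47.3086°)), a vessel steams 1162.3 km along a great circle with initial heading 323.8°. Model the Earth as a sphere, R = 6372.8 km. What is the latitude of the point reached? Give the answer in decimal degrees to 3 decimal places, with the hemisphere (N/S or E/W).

δ = d/R = 1162.3/6372.8 = 0.182385 rad
φ₂ = arcsin(sin φ₁ cos δ + cos φ₁ sin δ cos θ)
   = arcsin(0.59889·0.98341 + 0.80083·0.18138·0.80696) = 44.92418°
λ₂ = λ₁ + atan2(sin θ sin δ cos φ₁, cos δ − sin φ₁ sin φ₂) = -56.01041°

44.924°N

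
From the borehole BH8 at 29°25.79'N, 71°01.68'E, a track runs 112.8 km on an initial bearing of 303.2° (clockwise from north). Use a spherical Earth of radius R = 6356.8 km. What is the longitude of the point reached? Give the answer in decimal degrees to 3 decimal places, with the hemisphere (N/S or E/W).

70.046°E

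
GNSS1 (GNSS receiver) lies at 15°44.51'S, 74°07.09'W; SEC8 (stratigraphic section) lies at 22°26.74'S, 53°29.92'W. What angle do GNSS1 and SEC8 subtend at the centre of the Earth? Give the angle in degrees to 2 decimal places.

GNSS1: φ = -15.74183°, λ = -74.11817°
SEC8: φ = -22.44567°, λ = -53.49867°
Δφ = -6.7038°,  Δλ = 20.6195°
a = sin²(Δφ/2) + cos φ₁ cos φ₂ sin²(Δλ/2) = 0.031912
c = 2·arcsin(√a) = 0.359206 rad = 20.5810°

20.58°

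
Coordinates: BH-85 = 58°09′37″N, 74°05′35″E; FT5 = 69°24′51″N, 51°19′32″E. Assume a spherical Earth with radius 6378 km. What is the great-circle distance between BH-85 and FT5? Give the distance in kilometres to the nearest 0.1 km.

1660.0 km

BH-85: φ = +58.16028°, λ = +74.09306°
FT5: φ = +69.41417°, λ = +51.32556°
Δφ = 11.2539°,  Δλ = -22.7675°
a = sin²(Δφ/2) + cos φ₁ cos φ₂ sin²(Δλ/2) = 0.016840
c = 2·arcsin(√a) = 0.260275 rad = 14.9127°
d = R·c = 6378 × 0.260275 = 1660.0 km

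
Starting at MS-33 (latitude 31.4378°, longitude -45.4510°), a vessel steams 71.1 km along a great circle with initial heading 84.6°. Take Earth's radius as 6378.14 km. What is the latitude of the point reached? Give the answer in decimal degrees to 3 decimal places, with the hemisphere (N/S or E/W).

31.496°N

δ = d/R = 71.1/6378.14 = 0.011147 rad
φ₂ = arcsin(sin φ₁ cos δ + cos φ₁ sin δ cos θ)
   = arcsin(0.52157·0.99994 + 0.85321·0.01115·0.09411) = 31.49575°
λ₂ = λ₁ + atan2(sin θ sin δ cos φ₁, cos δ − sin φ₁ sin φ₂) = -44.70527°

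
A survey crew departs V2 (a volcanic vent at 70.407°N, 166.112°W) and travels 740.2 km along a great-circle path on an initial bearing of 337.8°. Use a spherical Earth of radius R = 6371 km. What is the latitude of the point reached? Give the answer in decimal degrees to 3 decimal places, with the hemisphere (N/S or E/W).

δ = d/R = 740.2/6371 = 0.116183 rad
φ₂ = arcsin(sin φ₁ cos δ + cos φ₁ sin δ cos θ)
   = arcsin(0.94210·0.99326 + 0.33534·0.11592·0.92587) = 76.34583°
λ₂ = λ₁ + atan2(sin θ sin δ cos φ₁, cos δ − sin φ₁ sin φ₂) = -176.80489°

76.346°N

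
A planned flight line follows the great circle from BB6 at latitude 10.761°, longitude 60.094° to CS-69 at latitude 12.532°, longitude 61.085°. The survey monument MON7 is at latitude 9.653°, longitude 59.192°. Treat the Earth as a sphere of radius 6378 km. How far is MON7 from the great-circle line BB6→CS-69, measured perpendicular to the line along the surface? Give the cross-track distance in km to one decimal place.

δ₁₃ = central angle BB6→MON7 = 0.024779 rad  (haversine)
θ₁₃ = bearing BB6→MON7 = 218.782°,  θ₁₂ = bearing BB6→CS-69 = 28.626°
dₓₜ = R·arcsin(sin δ₁₃ · sin(θ₁₃ − θ₁₂)) = 6378·arcsin(0.02478·sin(190.156°)) = -27.865 km
|dₓₜ| = 27.865 km

27.9 km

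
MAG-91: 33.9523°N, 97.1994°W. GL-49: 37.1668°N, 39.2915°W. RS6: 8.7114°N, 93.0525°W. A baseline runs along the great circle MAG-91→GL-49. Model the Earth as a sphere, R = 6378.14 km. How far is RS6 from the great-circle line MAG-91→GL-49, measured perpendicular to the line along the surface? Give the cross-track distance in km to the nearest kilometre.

δ₁₃ = central angle MAG-91→RS6 = 0.445544 rad  (haversine)
θ₁₃ = bearing MAG-91→RS6 = 170.452°,  θ₁₂ = bearing MAG-91→GL-49 = 68.592°
dₓₜ = R·arcsin(sin δ₁₃ · sin(θ₁₃ − θ₁₂)) = 6378.14·arcsin(0.43095·sin(101.860°)) = 2776.872 km
|dₓₜ| = 2776.872 km

2777 km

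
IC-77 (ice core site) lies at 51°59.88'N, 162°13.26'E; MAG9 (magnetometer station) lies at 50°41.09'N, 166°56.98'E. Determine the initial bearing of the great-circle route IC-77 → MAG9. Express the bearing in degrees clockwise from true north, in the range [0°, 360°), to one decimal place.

IC-77: φ = +51.99800°, λ = +162.22100°
MAG9: φ = +50.68483°, λ = +166.94967°
Δλ = 4.7287°
y = sin Δλ · cos φ₂ = 0.052231
x = cos φ₁ sin φ₂ − sin φ₁ cos φ₂ cos Δλ = -0.021218
θ = atan2(y, x) = 112.1084° → 112.1084° (mod 360°)

112.1°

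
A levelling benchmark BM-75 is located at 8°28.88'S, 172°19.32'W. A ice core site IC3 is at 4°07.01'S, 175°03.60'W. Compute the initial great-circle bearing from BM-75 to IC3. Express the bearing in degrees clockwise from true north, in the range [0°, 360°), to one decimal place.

327.9°

BM-75: φ = -8.48133°, λ = -172.32200°
IC3: φ = -4.11683°, λ = -175.06000°
Δλ = -2.7380°
y = sin Δλ · cos φ₂ = -0.047646
x = cos φ₁ sin φ₂ − sin φ₁ cos φ₂ cos Δλ = 0.075933
θ = atan2(y, x) = -32.1069° → 327.8931° (mod 360°)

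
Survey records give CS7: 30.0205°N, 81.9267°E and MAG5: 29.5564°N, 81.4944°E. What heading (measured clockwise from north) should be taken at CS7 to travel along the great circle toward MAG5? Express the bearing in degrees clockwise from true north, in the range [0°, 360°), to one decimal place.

219.1°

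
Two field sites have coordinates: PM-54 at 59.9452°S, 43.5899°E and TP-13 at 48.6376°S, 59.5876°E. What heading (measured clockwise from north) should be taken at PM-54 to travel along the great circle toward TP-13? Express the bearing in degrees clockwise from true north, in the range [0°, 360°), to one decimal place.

Δλ = 15.9977°
y = sin Δλ · cos φ₂ = 0.182121
x = cos φ₁ sin φ₂ − sin φ₁ cos φ₂ cos Δλ = 0.173925
θ = atan2(y, x) = 46.3186° → 46.3186° (mod 360°)

46.3°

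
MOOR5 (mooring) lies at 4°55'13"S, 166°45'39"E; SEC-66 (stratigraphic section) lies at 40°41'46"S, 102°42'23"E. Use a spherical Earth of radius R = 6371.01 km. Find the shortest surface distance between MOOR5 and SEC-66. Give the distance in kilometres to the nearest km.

7480 km

MOOR5: φ = -4.92028°, λ = +166.76083°
SEC-66: φ = -40.69611°, λ = +102.70639°
Δφ = -35.7758°,  Δλ = -64.0544°
a = sin²(Δφ/2) + cos φ₁ cos φ₂ sin²(Δλ/2) = 0.306790
c = 2·arcsin(√a) = 1.174050 rad = 67.2681°
d = R·c = 6371.01 × 1.174050 = 7479.9 km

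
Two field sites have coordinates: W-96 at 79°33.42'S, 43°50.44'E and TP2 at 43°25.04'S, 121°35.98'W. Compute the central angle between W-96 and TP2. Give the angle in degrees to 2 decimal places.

56.74°

W-96: φ = -79.55700°, λ = +43.84067°
TP2: φ = -43.41733°, λ = -121.59967°
Δφ = 36.1397°,  Δλ = -165.4403°
a = sin²(Δφ/2) + cos φ₁ cos φ₂ sin²(Δλ/2) = 0.225754
c = 2·arcsin(√a) = 0.990237 rad = 56.7364°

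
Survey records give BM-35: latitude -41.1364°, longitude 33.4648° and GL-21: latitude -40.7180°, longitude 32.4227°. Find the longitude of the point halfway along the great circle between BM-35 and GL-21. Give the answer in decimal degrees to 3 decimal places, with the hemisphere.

Bx = cos φ₂ cos Δλ = 0.757804,  By = cos φ₂ sin Δλ = -0.013785
φₘ = atan2(sin φ₁ + sin φ₂, √((cos φ₁ + Bx)² + By²)) = -40.92837°
λₘ = λ₁ + atan2(By, cos φ₁ + Bx) = 32.94210°

32.942°E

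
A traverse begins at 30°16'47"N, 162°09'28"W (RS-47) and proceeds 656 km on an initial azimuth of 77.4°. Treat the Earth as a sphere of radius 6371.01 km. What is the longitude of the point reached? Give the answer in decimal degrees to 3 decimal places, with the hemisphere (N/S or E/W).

155.409°W

RS-47: φ = +30.27972°, λ = -162.15778°
δ = d/R = 656/6371.01 = 0.102966 rad
φ₂ = arcsin(sin φ₁ cos δ + cos φ₁ sin δ cos θ)
   = arcsin(0.50422·0.99470 + 0.86357·0.10278·0.21814) = 31.39360°
λ₂ = λ₁ + atan2(sin θ sin δ cos φ₁, cos δ − sin φ₁ sin φ₂) = -155.40925°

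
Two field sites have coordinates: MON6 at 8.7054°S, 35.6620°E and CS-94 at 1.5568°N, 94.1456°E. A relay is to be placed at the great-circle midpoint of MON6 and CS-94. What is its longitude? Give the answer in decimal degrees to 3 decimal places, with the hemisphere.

65.084°E

Bx = cos φ₂ cos Δλ = 0.522550,  By = cos φ₂ sin Δλ = 0.852176
φₘ = atan2(sin φ₁ + sin φ₂, √((cos φ₁ + Bx)² + By²)) = -4.09463°
λₘ = λ₁ + atan2(By, cos φ₁ + Bx) = 65.08372°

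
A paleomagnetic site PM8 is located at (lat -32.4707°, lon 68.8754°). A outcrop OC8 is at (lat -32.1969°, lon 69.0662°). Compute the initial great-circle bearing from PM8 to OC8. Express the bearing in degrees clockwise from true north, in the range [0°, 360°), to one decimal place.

Δλ = 0.1908°
y = sin Δλ · cos φ₂ = 0.002818
x = cos φ₁ sin φ₂ − sin φ₁ cos φ₂ cos Δλ = 0.004776
θ = atan2(y, x) = 30.5410° → 30.5410° (mod 360°)

30.5°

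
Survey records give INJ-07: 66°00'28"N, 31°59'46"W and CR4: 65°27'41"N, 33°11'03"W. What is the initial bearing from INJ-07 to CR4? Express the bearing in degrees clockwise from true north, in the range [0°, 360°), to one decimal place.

INJ-07: φ = +66.00778°, λ = -31.99611°
CR4: φ = +65.46139°, λ = -33.18417°
Δλ = -1.1881°
y = sin Δλ · cos φ₂ = -0.008611
x = cos φ₁ sin φ₂ − sin φ₁ cos φ₂ cos Δλ = -0.009455
θ = atan2(y, x) = -137.6736° → 222.3264° (mod 360°)

222.3°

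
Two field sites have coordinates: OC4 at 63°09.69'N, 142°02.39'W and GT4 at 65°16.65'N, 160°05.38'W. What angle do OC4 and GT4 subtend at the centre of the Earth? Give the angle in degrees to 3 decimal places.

OC4: φ = +63.16150°, λ = -142.03983°
GT4: φ = +65.27750°, λ = -160.08967°
Δφ = 2.1160°,  Δλ = -18.0498°
a = sin²(Δφ/2) + cos φ₁ cos φ₂ sin²(Δλ/2) = 0.004987
c = 2·arcsin(√a) = 0.141356 rad = 8.0991°

8.099°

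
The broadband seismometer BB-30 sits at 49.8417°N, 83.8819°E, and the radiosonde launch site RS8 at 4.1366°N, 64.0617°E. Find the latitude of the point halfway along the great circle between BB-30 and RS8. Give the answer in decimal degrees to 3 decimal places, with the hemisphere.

Bx = cos φ₂ cos Δλ = 0.938311,  By = cos φ₂ sin Δλ = -0.338186
φₘ = atan2(sin φ₁ + sin φ₂, √((cos φ₁ + Bx)² + By²)) = 27.32260°
λₘ = λ₁ + atan2(By, cos φ₁ + Bx) = 71.82429°

27.323°N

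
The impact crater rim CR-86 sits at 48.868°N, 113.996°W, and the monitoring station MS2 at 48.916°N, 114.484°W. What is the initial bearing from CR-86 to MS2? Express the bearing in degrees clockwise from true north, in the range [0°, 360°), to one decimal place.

Δλ = -0.4880°
y = sin Δλ · cos φ₂ = -0.005597
x = cos φ₁ sin φ₂ − sin φ₁ cos φ₂ cos Δλ = 0.000856
θ = atan2(y, x) = -81.3077° → 278.6923° (mod 360°)

278.7°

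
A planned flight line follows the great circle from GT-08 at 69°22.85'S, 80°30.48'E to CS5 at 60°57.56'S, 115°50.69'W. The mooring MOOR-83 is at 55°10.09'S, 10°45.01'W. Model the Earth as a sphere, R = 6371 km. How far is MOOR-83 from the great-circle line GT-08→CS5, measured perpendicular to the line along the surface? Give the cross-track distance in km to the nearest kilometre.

4228 km

GT-08: φ = -69.38083°, λ = +80.50800°
CS5: φ = -60.95933°, λ = -115.84483°
MOOR-83: φ = -55.16817°, λ = -10.75017°
δ₁₃ = central angle GT-08→MOOR-83 = 0.701563 rad  (haversine)
θ₁₃ = bearing GT-08→MOOR-83 = 242.221°,  θ₁₂ = bearing GT-08→CS5 = 169.588°
dₓₜ = R·arcsin(sin δ₁₃ · sin(θ₁₃ − θ₁₂)) = 6371·arcsin(0.64541·sin(72.633°)) = 4228.058 km
|dₓₜ| = 4228.058 km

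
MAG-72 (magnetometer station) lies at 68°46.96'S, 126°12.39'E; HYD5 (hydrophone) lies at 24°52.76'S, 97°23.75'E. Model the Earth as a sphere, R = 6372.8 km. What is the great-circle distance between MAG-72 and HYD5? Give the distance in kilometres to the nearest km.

MAG-72: φ = -68.78267°, λ = +126.20650°
HYD5: φ = -24.87933°, λ = +97.39583°
Δφ = 43.9033°,  Δλ = -28.8107°
a = sin²(Δφ/2) + cos φ₁ cos φ₂ sin²(Δλ/2) = 0.160065
c = 2·arcsin(√a) = 0.823211 rad = 47.1665°
d = R·c = 6372.8 × 0.823211 = 5246.2 km

5246 km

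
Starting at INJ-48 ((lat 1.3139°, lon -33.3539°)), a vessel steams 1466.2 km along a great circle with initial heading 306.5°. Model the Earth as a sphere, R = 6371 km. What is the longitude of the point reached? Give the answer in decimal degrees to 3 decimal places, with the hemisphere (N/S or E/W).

δ = d/R = 1466.2/6371 = 0.230137 rad
φ₂ = arcsin(sin φ₁ cos δ + cos φ₁ sin δ cos θ)
   = arcsin(0.02293·0.97364 + 0.99974·0.22811·0.59482) = 9.08938°
λ₂ = λ₁ + atan2(sin θ sin δ cos φ₁, cos δ − sin φ₁ sin φ₂) = -44.05585°

44.056°W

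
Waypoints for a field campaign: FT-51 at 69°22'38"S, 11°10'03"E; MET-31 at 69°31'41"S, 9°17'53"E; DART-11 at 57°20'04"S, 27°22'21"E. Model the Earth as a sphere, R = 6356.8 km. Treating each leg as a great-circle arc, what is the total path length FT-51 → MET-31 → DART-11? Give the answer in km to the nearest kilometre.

1684 km

FT-51: φ = -69.37722°, λ = +11.16750°
MET-31: φ = -69.52806°, λ = +9.29806°
DART-11: φ = -57.33444°, λ = +27.37250°
FT-51→MET-31: c = 0.011750 rad, d = 74.69 km
MET-31→DART-11: c = 0.253166 rad, d = 1609.32 km
Total = 74.69 + 1609.32 = 1684.02 km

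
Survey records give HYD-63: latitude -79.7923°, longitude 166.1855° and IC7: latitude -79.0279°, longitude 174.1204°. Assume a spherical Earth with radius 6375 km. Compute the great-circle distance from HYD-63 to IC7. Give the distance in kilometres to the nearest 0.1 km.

Δφ = 0.7644°,  Δλ = 7.9349°
a = sin²(Δφ/2) + cos φ₁ cos φ₂ sin²(Δλ/2) = 0.000206
c = 2·arcsin(√a) = 0.028704 rad = 1.6446°
d = R·c = 6375 × 0.028704 = 183.0 km

183.0 km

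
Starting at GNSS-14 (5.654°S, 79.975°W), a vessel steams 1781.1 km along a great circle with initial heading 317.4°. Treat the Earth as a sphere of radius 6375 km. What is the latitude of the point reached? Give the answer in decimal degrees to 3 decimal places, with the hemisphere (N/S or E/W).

δ = d/R = 1781.1/6375 = 0.279388 rad
φ₂ = arcsin(sin φ₁ cos δ + cos φ₁ sin δ cos θ)
   = arcsin(-0.09852·0.96122 + 0.99513·0.27577·0.73610) = 6.15990°
λ₂ = λ₁ + atan2(sin θ sin δ cos φ₁, cos δ − sin φ₁ sin φ₂) = -90.79618°

6.160°N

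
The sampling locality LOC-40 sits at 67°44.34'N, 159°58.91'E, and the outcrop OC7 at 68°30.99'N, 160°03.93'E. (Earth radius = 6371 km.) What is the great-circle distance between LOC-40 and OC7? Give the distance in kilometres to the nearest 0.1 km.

86.5 km

LOC-40: φ = +67.73900°, λ = +159.98183°
OC7: φ = +68.51650°, λ = +160.06550°
Δφ = 0.7775°,  Δλ = 0.0837°
a = sin²(Δφ/2) + cos φ₁ cos φ₂ sin²(Δλ/2) = 0.000046
c = 2·arcsin(√a) = 0.013581 rad = 0.7781°
d = R·c = 6371 × 0.013581 = 86.5 km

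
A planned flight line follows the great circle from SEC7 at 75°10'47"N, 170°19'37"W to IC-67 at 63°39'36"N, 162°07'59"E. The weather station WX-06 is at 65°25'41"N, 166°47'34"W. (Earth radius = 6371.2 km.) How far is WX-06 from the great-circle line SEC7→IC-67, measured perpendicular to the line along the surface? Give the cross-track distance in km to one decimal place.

965.5 km

SEC7: φ = +75.17972°, λ = -170.32694°
IC-67: φ = +63.66000°, λ = +162.13306°
WX-06: φ = +65.42806°, λ = -166.79278°
δ₁₃ = central angle SEC7→WX-06 = 0.171389 rad  (haversine)
θ₁₃ = bearing SEC7→WX-06 = 171.356°,  θ₁₂ = bearing SEC7→IC-67 = 233.627°
dₓₜ = R·arcsin(sin δ₁₃ · sin(θ₁₃ − θ₁₂)) = 6371.2·arcsin(0.17055·sin(-62.271°)) = -965.519 km
|dₓₜ| = 965.519 km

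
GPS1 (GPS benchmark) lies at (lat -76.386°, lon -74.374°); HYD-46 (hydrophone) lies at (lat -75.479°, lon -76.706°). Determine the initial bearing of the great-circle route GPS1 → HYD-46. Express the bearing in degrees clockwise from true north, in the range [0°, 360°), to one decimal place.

Δλ = -2.3320°
y = sin Δλ · cos φ₂ = -0.010202
x = cos φ₁ sin φ₂ − sin φ₁ cos φ₂ cos Δλ = 0.015628
θ = atan2(y, x) = -33.1381° → 326.8619° (mod 360°)

326.9°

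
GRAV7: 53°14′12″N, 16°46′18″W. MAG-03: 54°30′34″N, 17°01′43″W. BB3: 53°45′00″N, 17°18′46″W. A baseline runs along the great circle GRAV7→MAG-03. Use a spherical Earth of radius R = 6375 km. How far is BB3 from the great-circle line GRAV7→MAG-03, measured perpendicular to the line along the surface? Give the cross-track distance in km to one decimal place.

GRAV7: φ = +53.23667°, λ = -16.77167°
MAG-03: φ = +54.50944°, λ = -17.02861°
BB3: φ = +53.75000°, λ = -17.31278°
δ₁₃ = central angle GRAV7→BB3 = 0.010575 rad  (haversine)
θ₁₃ = bearing GRAV7→BB3 = 328.125°,  θ₁₂ = bearing GRAV7→MAG-03 = 353.316°
dₓₜ = R·arcsin(sin δ₁₃ · sin(θ₁₃ − θ₁₂)) = 6375·arcsin(0.01058·sin(-25.191°)) = -28.695 km
|dₓₜ| = 28.695 km

28.7 km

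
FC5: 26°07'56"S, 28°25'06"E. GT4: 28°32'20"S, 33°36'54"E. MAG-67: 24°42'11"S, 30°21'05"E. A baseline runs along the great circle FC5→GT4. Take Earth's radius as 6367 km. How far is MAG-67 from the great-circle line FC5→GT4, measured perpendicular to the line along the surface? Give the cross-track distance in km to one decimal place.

FC5: φ = -26.13222°, λ = +28.41833°
GT4: φ = -28.53889°, λ = +33.61500°
MAG-67: φ = -24.70306°, λ = +30.35139°
δ₁₃ = central angle FC5→MAG-67 = 0.039378 rad  (haversine)
θ₁₃ = bearing FC5→MAG-67 = 51.116°,  θ₁₂ = bearing FC5→GT4 = 118.711°
dₓₜ = R·arcsin(sin δ₁₃ · sin(θ₁₃ − θ₁₂)) = 6367·arcsin(0.03937·sin(-67.595°)) = -231.787 km
|dₓₜ| = 231.787 km

231.8 km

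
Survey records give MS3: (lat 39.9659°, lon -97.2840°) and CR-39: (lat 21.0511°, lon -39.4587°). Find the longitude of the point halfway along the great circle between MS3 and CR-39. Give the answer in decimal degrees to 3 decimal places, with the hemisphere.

Bx = cos φ₂ cos Δλ = 0.496964,  By = cos φ₂ sin Δλ = 0.789938
φₘ = atan2(sin φ₁ + sin φ₂, √((cos φ₁ + Bx)² + By²)) = 33.90743°
λₘ = λ₁ + atan2(By, cos φ₁ + Bx) = -65.26821°

65.268°W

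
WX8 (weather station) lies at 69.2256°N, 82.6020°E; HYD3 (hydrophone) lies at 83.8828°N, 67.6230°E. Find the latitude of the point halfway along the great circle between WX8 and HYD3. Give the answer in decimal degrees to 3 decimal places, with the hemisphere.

76.633°N

Bx = cos φ₂ cos Δλ = 0.102942,  By = cos φ₂ sin Δλ = -0.027543
φₘ = atan2(sin φ₁ + sin φ₂, √((cos φ₁ + Bx)² + By²)) = 76.63268°
λₘ = λ₁ + atan2(By, cos φ₁ + Bx) = 79.15779°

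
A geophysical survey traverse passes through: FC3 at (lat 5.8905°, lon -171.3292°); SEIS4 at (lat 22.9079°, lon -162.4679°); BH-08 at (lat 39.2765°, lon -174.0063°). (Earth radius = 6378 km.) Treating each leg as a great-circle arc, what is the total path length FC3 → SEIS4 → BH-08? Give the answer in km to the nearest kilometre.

4244 km

FC3→SEIS4: c = 0.332346 rad, d = 2119.70 km
SEIS4→BH-08: c = 0.333023 rad, d = 2124.02 km
Total = 2119.70 + 2124.02 = 4243.72 km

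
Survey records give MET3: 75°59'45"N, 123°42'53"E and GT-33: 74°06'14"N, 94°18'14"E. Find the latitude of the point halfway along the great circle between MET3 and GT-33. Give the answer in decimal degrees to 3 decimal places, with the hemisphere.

MET3: φ = +75.99583°, λ = +123.71472°
GT-33: φ = +74.10389°, λ = +94.30389°
Bx = cos φ₂ cos Δλ = 0.238595,  By = cos φ₂ sin Δλ = -0.134501
φₘ = atan2(sin φ₁ + sin φ₂, √((cos φ₁ + Bx)² + By²)) = 75.51683°
λₘ = λ₁ + atan2(By, cos φ₁ + Bx) = 108.07952°

75.517°N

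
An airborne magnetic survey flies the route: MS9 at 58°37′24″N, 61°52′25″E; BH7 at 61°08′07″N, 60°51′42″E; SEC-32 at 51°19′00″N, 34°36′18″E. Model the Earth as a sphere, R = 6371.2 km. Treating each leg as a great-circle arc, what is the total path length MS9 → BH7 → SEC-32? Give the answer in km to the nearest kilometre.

MS9: φ = +58.62333°, λ = +61.87361°
BH7: φ = +61.13528°, λ = +60.86167°
SEC-32: φ = +51.31667°, λ = +34.60500°
MS9→BH7: c = 0.044727 rad, d = 284.97 km
BH7→SEC-32: c = 0.303751 rad, d = 1935.26 km
Total = 284.97 + 1935.26 = 2220.22 km

2220 km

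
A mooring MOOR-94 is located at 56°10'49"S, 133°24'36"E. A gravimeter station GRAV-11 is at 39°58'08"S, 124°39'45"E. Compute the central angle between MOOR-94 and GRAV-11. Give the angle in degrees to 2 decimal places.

17.20°

MOOR-94: φ = -56.18028°, λ = +133.41000°
GRAV-11: φ = -39.96889°, λ = +124.66250°
Δφ = 16.2114°,  Δλ = -8.7475°
a = sin²(Δφ/2) + cos φ₁ cos φ₂ sin²(Δλ/2) = 0.022362
c = 2·arcsin(√a) = 0.300203 rad = 17.2004°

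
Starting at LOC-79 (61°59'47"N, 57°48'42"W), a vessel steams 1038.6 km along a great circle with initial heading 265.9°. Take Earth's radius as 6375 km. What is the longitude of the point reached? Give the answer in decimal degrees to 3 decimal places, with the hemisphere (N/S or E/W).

76.674°W

LOC-79: φ = +61.99639°, λ = -57.81167°
δ = d/R = 1038.6/6375 = 0.162918 rad
φ₂ = arcsin(sin φ₁ cos δ + cos φ₁ sin δ cos θ)
   = arcsin(0.88292·0.98676 + 0.46953·0.16220·-0.07150) = 59.97208°
λ₂ = λ₁ + atan2(sin θ sin δ cos φ₁, cos δ − sin φ₁ sin φ₂) = -76.67384°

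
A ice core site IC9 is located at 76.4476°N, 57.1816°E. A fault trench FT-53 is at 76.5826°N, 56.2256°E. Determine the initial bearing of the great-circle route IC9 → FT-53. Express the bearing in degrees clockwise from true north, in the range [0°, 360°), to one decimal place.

Δλ = -0.9560°
y = sin Δλ · cos φ₂ = -0.003872
x = cos φ₁ sin φ₂ − sin φ₁ cos φ₂ cos Δλ = 0.002388
θ = atan2(y, x) = -58.3377° → 301.6623° (mod 360°)

301.7°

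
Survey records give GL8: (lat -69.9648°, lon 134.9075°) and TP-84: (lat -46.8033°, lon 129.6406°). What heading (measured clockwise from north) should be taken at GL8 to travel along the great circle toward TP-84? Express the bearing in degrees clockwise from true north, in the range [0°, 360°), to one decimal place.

Δλ = -5.2669°
y = sin Δλ · cos φ₂ = -0.062834
x = cos φ₁ sin φ₂ − sin φ₁ cos φ₂ cos Δλ = 0.390609
θ = atan2(y, x) = -9.1385° → 350.8615° (mod 360°)

350.9°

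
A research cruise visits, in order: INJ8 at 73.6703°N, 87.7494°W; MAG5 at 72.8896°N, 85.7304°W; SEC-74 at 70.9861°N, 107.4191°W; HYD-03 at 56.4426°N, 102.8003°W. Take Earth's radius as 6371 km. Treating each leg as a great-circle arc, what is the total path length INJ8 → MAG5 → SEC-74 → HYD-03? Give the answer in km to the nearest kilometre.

2512 km

INJ8→MAG5: c = 0.016982 rad, d = 108.19 km
MAG5→SEC-74: c = 0.121217 rad, d = 772.27 km
SEC-74→HYD-03: c = 0.256151 rad, d = 1631.94 km
Total = 108.19 + 772.27 + 1631.94 = 2512.40 km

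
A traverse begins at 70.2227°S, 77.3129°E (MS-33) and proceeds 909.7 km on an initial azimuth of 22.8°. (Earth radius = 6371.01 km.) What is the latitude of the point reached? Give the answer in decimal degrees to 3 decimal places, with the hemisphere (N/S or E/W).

δ = d/R = 909.7/6371.01 = 0.142787 rad
φ₂ = arcsin(sin φ₁ cos δ + cos φ₁ sin δ cos θ)
   = arcsin(-0.94101·0.98982 + 0.33837·0.14230·0.92186) = -62.50491°
λ₂ = λ₁ + atan2(sin θ sin δ cos φ₁, cos δ − sin φ₁ sin φ₂) = 84.17298°

62.505°S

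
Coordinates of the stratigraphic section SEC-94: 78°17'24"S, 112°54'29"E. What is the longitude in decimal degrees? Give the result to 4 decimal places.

112.9081°E

112° + 54′/60 + 29″/3600 = 112 + 0.90000 + 0.00806 = 112.9081°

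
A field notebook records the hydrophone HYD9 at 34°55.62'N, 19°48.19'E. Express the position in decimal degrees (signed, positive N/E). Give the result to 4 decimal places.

+34.9270°, +19.8032°

lat: 34.9270° N → +34.9270°
lon: 19.8032° E → +19.8032°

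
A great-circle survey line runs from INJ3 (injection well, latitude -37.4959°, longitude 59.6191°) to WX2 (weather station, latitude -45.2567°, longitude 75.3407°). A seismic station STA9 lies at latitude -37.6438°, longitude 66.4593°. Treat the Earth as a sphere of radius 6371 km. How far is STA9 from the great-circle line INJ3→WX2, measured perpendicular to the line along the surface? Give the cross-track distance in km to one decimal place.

343.2 km

δ₁₃ = central angle INJ3→STA9 = 0.094639 rad  (haversine)
θ₁₃ = bearing INJ3→STA9 = 93.648°,  θ₁₂ = bearing INJ3→WX2 = 128.380°
dₓₜ = R·arcsin(sin δ₁₃ · sin(θ₁₃ − θ₁₂)) = 6371·arcsin(0.09450·sin(-34.732°)) = -343.174 km
|dₓₜ| = 343.174 km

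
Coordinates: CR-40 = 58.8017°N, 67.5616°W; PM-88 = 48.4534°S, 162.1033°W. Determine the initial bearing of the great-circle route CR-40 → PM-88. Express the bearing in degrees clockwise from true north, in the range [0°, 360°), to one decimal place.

Δλ = -94.5417°
y = sin Δλ · cos φ₂ = -0.661146
x = cos φ₁ sin φ₂ − sin φ₁ cos φ₂ cos Δλ = -0.342759
θ = atan2(y, x) = -117.4036° → 242.5964° (mod 360°)

242.6°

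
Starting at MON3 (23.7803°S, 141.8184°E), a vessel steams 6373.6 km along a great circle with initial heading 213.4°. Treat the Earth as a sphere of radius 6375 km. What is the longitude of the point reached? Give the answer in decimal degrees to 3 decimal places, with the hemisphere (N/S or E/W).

δ = d/R = 6373.6/6375 = 0.999780 rad
φ₂ = arcsin(sin φ₁ cos δ + cos φ₁ sin δ cos θ)
   = arcsin(-0.40323·0.54049 + 0.91510·0.84135·-0.83485) = -59.39607°
λ₂ = λ₁ + atan2(sin θ sin δ cos φ₁, cos δ − sin φ₁ sin φ₂) = 76.34916°

76.349°E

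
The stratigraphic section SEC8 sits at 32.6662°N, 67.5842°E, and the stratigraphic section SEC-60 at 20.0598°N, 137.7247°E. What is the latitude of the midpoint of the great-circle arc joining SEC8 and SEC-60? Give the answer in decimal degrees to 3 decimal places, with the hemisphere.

31.178°N

Bx = cos φ₂ cos Δλ = 0.319106,  By = cos φ₂ sin Δλ = 0.883471
φₘ = atan2(sin φ₁ + sin φ₂, √((cos φ₁ + Bx)² + By²)) = 31.17768°
λₘ = λ₁ + atan2(By, cos φ₁ + Bx) = 104.85532°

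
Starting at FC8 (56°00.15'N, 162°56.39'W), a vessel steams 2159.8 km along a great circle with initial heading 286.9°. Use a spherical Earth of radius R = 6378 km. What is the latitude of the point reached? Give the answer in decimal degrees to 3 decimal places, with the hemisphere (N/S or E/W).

FC8: φ = +56.00250°, λ = -162.93983°
δ = d/R = 2159.8/6378 = 0.338633 rad
φ₂ = arcsin(sin φ₁ cos δ + cos φ₁ sin δ cos θ)
   = arcsin(0.82906·0.94321 + 0.55916·0.33220·0.29070) = 56.71775°
λ₂ = λ₁ + atan2(sin θ sin δ cos φ₁, cos δ − sin φ₁ sin φ₂) = 161.66492°

56.718°N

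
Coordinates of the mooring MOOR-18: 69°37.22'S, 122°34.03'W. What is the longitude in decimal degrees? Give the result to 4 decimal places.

122° + 34.03′/60 = 122 + 0.56717 = 122.5672°

122.5672°W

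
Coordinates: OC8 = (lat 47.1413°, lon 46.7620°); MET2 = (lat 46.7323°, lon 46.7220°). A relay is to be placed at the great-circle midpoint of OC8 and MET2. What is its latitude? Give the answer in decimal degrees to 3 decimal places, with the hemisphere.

Bx = cos φ₂ cos Δλ = 0.685408,  By = cos φ₂ sin Δλ = -0.000479
φₘ = atan2(sin φ₁ + sin φ₂, √((cos φ₁ + Bx)² + By²)) = 46.93680°
λₘ = λ₁ + atan2(By, cos φ₁ + Bx) = 46.74192°

46.937°N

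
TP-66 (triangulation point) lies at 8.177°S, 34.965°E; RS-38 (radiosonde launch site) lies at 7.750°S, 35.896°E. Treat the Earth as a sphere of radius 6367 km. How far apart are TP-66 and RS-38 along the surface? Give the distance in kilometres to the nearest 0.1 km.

112.9 km

Δφ = 0.4270°,  Δλ = 0.9310°
a = sin²(Δφ/2) + cos φ₁ cos φ₂ sin²(Δλ/2) = 0.000079
c = 2·arcsin(√a) = 0.017734 rad = 1.0161°
d = R·c = 6367 × 0.017734 = 112.9 km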